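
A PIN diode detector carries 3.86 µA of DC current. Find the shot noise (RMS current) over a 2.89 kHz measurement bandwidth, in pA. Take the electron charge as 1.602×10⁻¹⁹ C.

59.8 pA

I_n = √(2qI·B)
2qI·B = 2 × 1.602×10⁻¹⁹ × 3.86×10⁻⁶ × 2.89×10³ = 3.57×10⁻²¹ A²
I_n = √(3.57×10⁻²¹) = 5.98×10⁻¹¹ A = 59.8 pA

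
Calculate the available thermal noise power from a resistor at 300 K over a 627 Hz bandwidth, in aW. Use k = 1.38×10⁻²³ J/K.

P_n = kTB = 1.38×10⁻²³ × 300 × 6.27×10² = 2.60×10⁻¹⁸ W = 2.60 aW

2.60 aW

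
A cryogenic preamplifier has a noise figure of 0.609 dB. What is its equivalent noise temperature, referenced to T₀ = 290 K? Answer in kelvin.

F = 10^(0.609/10) = 1.15054
T_e = (F − 1)·T₀ = (1.15054 − 1) × 290 = 43.7 K

43.7 K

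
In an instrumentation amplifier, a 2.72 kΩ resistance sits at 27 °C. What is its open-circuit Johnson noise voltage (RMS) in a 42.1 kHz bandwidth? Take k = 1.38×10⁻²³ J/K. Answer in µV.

T = 27 °C + 273.15 = 300.15 K
V_n = √(4kTRB)
4kTRB = 4 × 1.38×10⁻²³ × 300.15 × 2.72×10³ × 4.21×10⁴ = 1.90×10⁻¹² V²
V_n = √(1.90×10⁻¹²) = 1.38×10⁻⁶ V = 1.38 µV

1.38 µV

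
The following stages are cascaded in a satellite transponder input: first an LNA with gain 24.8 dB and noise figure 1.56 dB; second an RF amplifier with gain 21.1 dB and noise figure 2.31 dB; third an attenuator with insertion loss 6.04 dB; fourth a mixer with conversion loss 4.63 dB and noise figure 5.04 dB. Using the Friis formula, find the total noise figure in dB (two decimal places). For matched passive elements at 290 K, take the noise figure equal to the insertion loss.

Convert to linear (a loss of L dB is a gain of −L dB): F_i = 10^(NF_i/10), G_i = 10^(G_i,dB/10)
  Stage 1: F_1 = 10^(1.56/10) = 1.432, G_1 = 10^(24.8/10) = 302.0
  Stage 2: F_2 = 10^(2.31/10) = 1.702, G_2 = 10^(21.1/10) = 128.8
  Stage 3: F_3 = 10^(6.04/10) = 4.018, G_3 = 10^(−6.04/10) = 0.2489
  Stage 4: F_4 = 10^(5.04/10) = 3.192, G_4 = 10^(−4.63/10) = 0.3443
Friis cascade:
  F = 1.432 + (1.702 − 1)/302.0 + (4.018 − 1)/3.890×10⁴ + (3.192 − 1)/9683 = 1.435
NF = 10 log₁₀(1.435) = 1.57 dB

1.57 dB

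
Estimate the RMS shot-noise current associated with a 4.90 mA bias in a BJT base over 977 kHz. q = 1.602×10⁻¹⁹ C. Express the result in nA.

I_n = √(2qI·B)
2qI·B = 2 × 1.602×10⁻¹⁹ × 4.90×10⁻³ × 9.77×10⁵ = 1.53×10⁻¹⁵ A²
I_n = √(1.53×10⁻¹⁵) = 3.92×10⁻⁸ A = 39.2 nA

39.2 nA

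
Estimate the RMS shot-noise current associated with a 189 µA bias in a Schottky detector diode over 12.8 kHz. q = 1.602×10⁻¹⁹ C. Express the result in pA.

880 pA

I_n = √(2qI·B)
2qI·B = 2 × 1.602×10⁻¹⁹ × 1.89×10⁻⁴ × 1.28×10⁴ = 7.75×10⁻¹⁹ A²
I_n = √(7.75×10⁻¹⁹) = 8.80×10⁻¹⁰ A = 880 pA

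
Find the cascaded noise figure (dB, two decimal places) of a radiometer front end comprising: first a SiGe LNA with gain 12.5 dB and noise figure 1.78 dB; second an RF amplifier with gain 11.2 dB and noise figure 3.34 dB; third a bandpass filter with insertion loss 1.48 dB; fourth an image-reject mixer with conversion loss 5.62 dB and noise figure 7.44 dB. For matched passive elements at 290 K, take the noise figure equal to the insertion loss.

2.04 dB

Convert to linear (a loss of L dB is a gain of −L dB): F_i = 10^(NF_i/10), G_i = 10^(G_i,dB/10)
  Stage 1: F_1 = 10^(1.78/10) = 1.507, G_1 = 10^(12.5/10) = 17.78
  Stage 2: F_2 = 10^(3.34/10) = 2.158, G_2 = 10^(11.2/10) = 13.18
  Stage 3: F_3 = 10^(1.48/10) = 1.406, G_3 = 10^(−1.48/10) = 0.7112
  Stage 4: F_4 = 10^(7.44/10) = 5.546, G_4 = 10^(−5.62/10) = 0.2742
Friis cascade:
  F = 1.507 + (2.158 − 1)/17.78 + (1.406 − 1)/234.4 + (5.546 − 1)/166.7 = 1.601
NF = 10 log₁₀(1.601) = 2.04 dB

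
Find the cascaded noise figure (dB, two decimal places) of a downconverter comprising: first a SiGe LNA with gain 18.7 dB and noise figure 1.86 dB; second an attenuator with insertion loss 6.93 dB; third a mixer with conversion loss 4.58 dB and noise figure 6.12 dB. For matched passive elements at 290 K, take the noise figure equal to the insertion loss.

Convert to linear (a loss of L dB is a gain of −L dB): F_i = 10^(NF_i/10), G_i = 10^(G_i,dB/10)
  Stage 1: F_1 = 10^(1.86/10) = 1.535, G_1 = 10^(18.7/10) = 74.13
  Stage 2: F_2 = 10^(6.93/10) = 4.932, G_2 = 10^(−6.93/10) = 0.2028
  Stage 3: F_3 = 10^(6.12/10) = 4.093, G_3 = 10^(−4.58/10) = 0.3483
Friis cascade:
  F = 1.535 + (4.932 − 1)/74.13 + (4.093 − 1)/15.03 = 1.793
NF = 10 log₁₀(1.793) = 2.54 dB

2.54 dB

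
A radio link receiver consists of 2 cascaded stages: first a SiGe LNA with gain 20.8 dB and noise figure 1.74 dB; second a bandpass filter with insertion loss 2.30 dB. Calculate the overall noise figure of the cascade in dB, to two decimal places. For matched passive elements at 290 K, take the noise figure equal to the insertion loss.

Convert to linear (a loss of L dB is a gain of −L dB): F_i = 10^(NF_i/10), G_i = 10^(G_i,dB/10)
  Stage 1: F_1 = 10^(1.74/10) = 1.493, G_1 = 10^(20.8/10) = 120.2
  Stage 2: F_2 = 10^(2.30/10) = 1.698, G_2 = 10^(−2.30/10) = 0.5888
Friis cascade:
  F = 1.493 + (1.698 − 1)/120.2 = 1.499
NF = 10 log₁₀(1.499) = 1.76 dB

1.76 dB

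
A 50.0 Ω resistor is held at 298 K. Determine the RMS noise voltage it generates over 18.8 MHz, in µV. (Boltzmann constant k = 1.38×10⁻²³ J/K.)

3.93 µV

V_n = √(4kTRB)
4kTRB = 4 × 1.38×10⁻²³ × 298 × 5.00×10¹ × 1.88×10⁷ = 1.55×10⁻¹¹ V²
V_n = √(1.55×10⁻¹¹) = 3.93×10⁻⁶ V = 3.93 µV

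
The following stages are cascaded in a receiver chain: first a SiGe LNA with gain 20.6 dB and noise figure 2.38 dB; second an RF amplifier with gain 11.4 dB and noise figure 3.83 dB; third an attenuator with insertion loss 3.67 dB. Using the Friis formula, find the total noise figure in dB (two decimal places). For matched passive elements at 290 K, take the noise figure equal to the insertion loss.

2.41 dB

Convert to linear (a loss of L dB is a gain of −L dB): F_i = 10^(NF_i/10), G_i = 10^(G_i,dB/10)
  Stage 1: F_1 = 10^(2.38/10) = 1.730, G_1 = 10^(20.6/10) = 114.8
  Stage 2: F_2 = 10^(3.83/10) = 2.415, G_2 = 10^(11.4/10) = 13.80
  Stage 3: F_3 = 10^(3.67/10) = 2.328, G_3 = 10^(−3.67/10) = 0.4295
Friis cascade:
  F = 1.730 + (2.415 − 1)/114.8 + (2.328 − 1)/1585 = 1.743
NF = 10 log₁₀(1.743) = 2.41 dB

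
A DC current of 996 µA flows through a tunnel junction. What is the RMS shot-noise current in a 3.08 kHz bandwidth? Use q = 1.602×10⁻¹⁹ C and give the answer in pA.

I_n = √(2qI·B)
2qI·B = 2 × 1.602×10⁻¹⁹ × 9.96×10⁻⁴ × 3.08×10³ = 9.83×10⁻¹⁹ A²
I_n = √(9.83×10⁻¹⁹) = 9.91×10⁻¹⁰ A = 991 pA

991 pA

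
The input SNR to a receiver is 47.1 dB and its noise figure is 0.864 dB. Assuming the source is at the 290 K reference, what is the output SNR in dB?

By definition F = SNR_in/SNR_out, so in dB: SNR_out = SNR_in − NF
SNR_out = 47.1 − 0.864 = 46.236 dB

46.236 dB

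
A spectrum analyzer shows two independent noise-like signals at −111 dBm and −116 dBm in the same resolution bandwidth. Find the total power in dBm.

−109.8 dBm

Convert to linear, add, convert back:
P₁ = 7.94×10⁻¹⁵ W, P₂ = 2.51×10⁻¹⁵ W
P_tot = 1.05×10⁻¹⁴ W → 10 log₁₀(P_tot / 10⁻³) = −109.8 dBm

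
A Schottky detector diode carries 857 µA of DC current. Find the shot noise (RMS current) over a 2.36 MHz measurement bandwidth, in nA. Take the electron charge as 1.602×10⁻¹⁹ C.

I_n = √(2qI·B)
2qI·B = 2 × 1.602×10⁻¹⁹ × 8.57×10⁻⁴ × 2.36×10⁶ = 6.48×10⁻¹⁶ A²
I_n = √(6.48×10⁻¹⁶) = 2.55×10⁻⁸ A = 25.5 nA

25.5 nA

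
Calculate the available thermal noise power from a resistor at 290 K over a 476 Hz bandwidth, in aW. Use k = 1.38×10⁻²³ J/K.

1.90 aW

P_n = kTB = 1.38×10⁻²³ × 290 × 4.76×10² = 1.90×10⁻¹⁸ W = 1.90 aW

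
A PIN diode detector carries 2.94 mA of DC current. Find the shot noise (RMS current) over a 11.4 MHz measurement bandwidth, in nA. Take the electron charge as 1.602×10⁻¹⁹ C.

104 nA

I_n = √(2qI·B)
2qI·B = 2 × 1.602×10⁻¹⁹ × 2.94×10⁻³ × 1.14×10⁷ = 1.07×10⁻¹⁴ A²
I_n = √(1.07×10⁻¹⁴) = 1.04×10⁻⁷ A = 104 nA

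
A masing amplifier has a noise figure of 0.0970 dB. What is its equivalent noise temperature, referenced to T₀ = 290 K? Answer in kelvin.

F = 10^(0.0970/10) = 1.02259
T_e = (F − 1)·T₀ = (1.02259 − 1) × 290 = 6.55 K

6.55 K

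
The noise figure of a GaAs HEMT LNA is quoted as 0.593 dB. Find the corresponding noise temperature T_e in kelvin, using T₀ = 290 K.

F = 10^(0.593/10) = 1.1463
T_e = (F − 1)·T₀ = (1.1463 − 1) × 290 = 42.4 K

42.4 K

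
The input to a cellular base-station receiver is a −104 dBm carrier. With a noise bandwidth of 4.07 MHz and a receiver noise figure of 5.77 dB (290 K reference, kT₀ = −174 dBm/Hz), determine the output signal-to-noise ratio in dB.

−1.9 dB

Noise floor: N = −174 + 10 log₁₀(B) + NF
10 log₁₀(4.07×10⁶) = 66.1 dB
N = −174 + 66.1 + 5.77 = −102.13 dBm
SNR = P_sig − N = −104 − (−102.13) = −1.87 dB → −1.9 dB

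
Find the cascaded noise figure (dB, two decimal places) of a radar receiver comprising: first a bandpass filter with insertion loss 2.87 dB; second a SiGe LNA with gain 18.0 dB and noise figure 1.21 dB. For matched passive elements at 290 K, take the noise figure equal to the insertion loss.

Convert to linear (a loss of L dB is a gain of −L dB): F_i = 10^(NF_i/10), G_i = 10^(G_i,dB/10)
  Stage 1: F_1 = 10^(2.87/10) = 1.936, G_1 = 10^(−2.87/10) = 0.5164
  Stage 2: F_2 = 10^(1.21/10) = 1.321, G_2 = 10^(18.0/10) = 63.10
Friis cascade:
  F = 1.936 + (1.321 − 1)/0.5164 = 2.559
NF = 10 log₁₀(2.559) = 4.08 dB

4.08 dB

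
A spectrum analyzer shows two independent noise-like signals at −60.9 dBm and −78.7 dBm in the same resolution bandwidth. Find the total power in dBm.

Convert to linear, add, convert back:
P₁ = 8.13×10⁻¹⁰ W, P₂ = 1.35×10⁻¹¹ W
P_tot = 8.26×10⁻¹⁰ W → 10 log₁₀(P_tot / 10⁻³) = −60.8 dBm

−60.8 dBm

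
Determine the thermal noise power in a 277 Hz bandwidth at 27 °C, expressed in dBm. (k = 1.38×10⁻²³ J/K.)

−149.4 dBm

T = 27 °C + 273.15 = 300.15 K
P_n = kTB = 1.38×10⁻²³ × 300.15 × 2.77×10² = 1.15×10⁻¹⁸ W
In dBm: 10 log₁₀(1.15×10⁻¹⁸ / 10⁻³) = −149.4 dBm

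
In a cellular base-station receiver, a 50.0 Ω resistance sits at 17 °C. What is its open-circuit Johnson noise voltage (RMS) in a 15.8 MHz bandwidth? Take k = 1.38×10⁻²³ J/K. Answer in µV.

3.56 µV

T = 17 °C + 273.15 = 290.15 K
V_n = √(4kTRB)
4kTRB = 4 × 1.38×10⁻²³ × 290.15 × 5.00×10¹ × 1.58×10⁷ = 1.27×10⁻¹¹ V²
V_n = √(1.27×10⁻¹¹) = 3.56×10⁻⁶ V = 3.56 µV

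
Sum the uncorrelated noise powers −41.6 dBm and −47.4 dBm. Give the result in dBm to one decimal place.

−40.6 dBm

Convert to linear, add, convert back:
P₁ = 6.92×10⁻⁸ W, P₂ = 1.82×10⁻⁸ W
P_tot = 8.74×10⁻⁸ W → 10 log₁₀(P_tot / 10⁻³) = −40.6 dBm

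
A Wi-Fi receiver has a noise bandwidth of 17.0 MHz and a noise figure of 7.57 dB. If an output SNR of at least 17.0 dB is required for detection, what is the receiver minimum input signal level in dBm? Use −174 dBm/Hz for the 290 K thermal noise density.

−77.1 dBm

Sensitivity = −174 + 10 log₁₀(B) + NF + SNR_min
= −174 + 72.3 + 7.57 + 17.0
= −77.13 dBm → −77.1 dBm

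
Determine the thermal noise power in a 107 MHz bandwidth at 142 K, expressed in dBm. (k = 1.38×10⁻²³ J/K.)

P_n = kTB = 1.38×10⁻²³ × 142 × 1.07×10⁸ = 2.10×10⁻¹³ W
In dBm: 10 log₁₀(2.10×10⁻¹³ / 10⁻³) = −96.8 dBm

−96.8 dBm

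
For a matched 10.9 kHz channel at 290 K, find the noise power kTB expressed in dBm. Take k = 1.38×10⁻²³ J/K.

−133.6 dBm

P_n = kTB = 1.38×10⁻²³ × 290 × 1.09×10⁴ = 4.36×10⁻¹⁷ W
In dBm: 10 log₁₀(4.36×10⁻¹⁷ / 10⁻³) = −133.6 dBm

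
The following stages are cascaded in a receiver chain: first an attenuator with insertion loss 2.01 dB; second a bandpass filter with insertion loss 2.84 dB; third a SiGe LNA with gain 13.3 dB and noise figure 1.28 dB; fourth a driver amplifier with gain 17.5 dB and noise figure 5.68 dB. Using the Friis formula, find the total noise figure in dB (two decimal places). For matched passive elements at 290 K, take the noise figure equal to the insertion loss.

6.52 dB

Convert to linear (a loss of L dB is a gain of −L dB): F_i = 10^(NF_i/10), G_i = 10^(G_i,dB/10)
  Stage 1: F_1 = 10^(2.01/10) = 1.589, G_1 = 10^(−2.01/10) = 0.6295
  Stage 2: F_2 = 10^(2.84/10) = 1.923, G_2 = 10^(−2.84/10) = 0.5200
  Stage 3: F_3 = 10^(1.28/10) = 1.343, G_3 = 10^(13.3/10) = 21.38
  Stage 4: F_4 = 10^(5.68/10) = 3.698, G_4 = 10^(17.5/10) = 56.23
Friis cascade:
  F = 1.589 + (1.923 − 1)/0.6295 + (1.343 − 1)/0.3273 + (3.698 − 1)/6.998 = 4.488
NF = 10 log₁₀(4.488) = 6.52 dB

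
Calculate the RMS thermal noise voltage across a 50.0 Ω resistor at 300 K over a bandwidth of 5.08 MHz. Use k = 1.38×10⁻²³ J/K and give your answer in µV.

V_n = √(4kTRB)
4kTRB = 4 × 1.38×10⁻²³ × 300 × 5.00×10¹ × 5.08×10⁶ = 4.21×10⁻¹² V²
V_n = √(4.21×10⁻¹²) = 2.05×10⁻⁶ V = 2.05 µV

2.05 µV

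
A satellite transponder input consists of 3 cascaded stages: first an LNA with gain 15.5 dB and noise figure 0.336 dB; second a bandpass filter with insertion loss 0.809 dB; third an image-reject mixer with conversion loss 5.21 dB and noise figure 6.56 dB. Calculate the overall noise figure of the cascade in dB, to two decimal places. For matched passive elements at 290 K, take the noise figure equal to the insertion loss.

0.81 dB

Convert to linear (a loss of L dB is a gain of −L dB): F_i = 10^(NF_i/10), G_i = 10^(G_i,dB/10)
  Stage 1: F_1 = 10^(0.336/10) = 1.080, G_1 = 10^(15.5/10) = 35.48
  Stage 2: F_2 = 10^(0.809/10) = 1.205, G_2 = 10^(−0.809/10) = 0.8300
  Stage 3: F_3 = 10^(6.56/10) = 4.529, G_3 = 10^(−5.21/10) = 0.3013
Friis cascade:
  F = 1.080 + (1.205 − 1)/35.48 + (4.529 − 1)/29.45 = 1.206
NF = 10 log₁₀(1.206) = 0.81 dB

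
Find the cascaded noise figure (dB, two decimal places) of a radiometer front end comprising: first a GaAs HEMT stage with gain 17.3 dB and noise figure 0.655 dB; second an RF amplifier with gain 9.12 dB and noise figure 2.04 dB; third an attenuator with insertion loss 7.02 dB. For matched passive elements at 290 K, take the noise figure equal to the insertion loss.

Convert to linear (a loss of L dB is a gain of −L dB): F_i = 10^(NF_i/10), G_i = 10^(G_i,dB/10)
  Stage 1: F_1 = 10^(0.655/10) = 1.163, G_1 = 10^(17.3/10) = 53.70
  Stage 2: F_2 = 10^(2.04/10) = 1.600, G_2 = 10^(9.12/10) = 8.166
  Stage 3: F_3 = 10^(7.02/10) = 5.035, G_3 = 10^(−7.02/10) = 0.1986
Friis cascade:
  F = 1.163 + (1.600 − 1)/53.70 + (5.035 − 1)/438.5 = 1.183
NF = 10 log₁₀(1.183) = 0.73 dB

0.73 dB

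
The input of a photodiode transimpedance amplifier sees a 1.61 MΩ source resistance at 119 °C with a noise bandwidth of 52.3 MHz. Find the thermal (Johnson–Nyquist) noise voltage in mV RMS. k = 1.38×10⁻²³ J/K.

T = 119 °C + 273.15 = 392.15 K
V_n = √(4kTRB)
4kTRB = 4 × 1.38×10⁻²³ × 392.15 × 1.61×10⁶ × 5.23×10⁷ = 1.82×10⁻⁶ V²
V_n = √(1.82×10⁻⁶) = 1.35×10⁻³ V = 1.35 mV

1.35 mV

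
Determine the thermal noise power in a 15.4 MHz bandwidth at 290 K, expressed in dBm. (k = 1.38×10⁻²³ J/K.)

P_n = kTB = 1.38×10⁻²³ × 290 × 1.54×10⁷ = 6.16×10⁻¹⁴ W
In dBm: 10 log₁₀(6.16×10⁻¹⁴ / 10⁻³) = −102.1 dBm

−102.1 dBm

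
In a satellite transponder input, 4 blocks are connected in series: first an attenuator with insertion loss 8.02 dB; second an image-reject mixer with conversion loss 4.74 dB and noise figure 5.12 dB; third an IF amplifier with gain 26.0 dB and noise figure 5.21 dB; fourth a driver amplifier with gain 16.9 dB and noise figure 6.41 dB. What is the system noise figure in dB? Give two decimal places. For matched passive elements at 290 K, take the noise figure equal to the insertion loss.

18.10 dB

Convert to linear (a loss of L dB is a gain of −L dB): F_i = 10^(NF_i/10), G_i = 10^(G_i,dB/10)
  Stage 1: F_1 = 10^(8.02/10) = 6.339, G_1 = 10^(−8.02/10) = 0.1578
  Stage 2: F_2 = 10^(5.12/10) = 3.251, G_2 = 10^(−4.74/10) = 0.3357
  Stage 3: F_3 = 10^(5.21/10) = 3.319, G_3 = 10^(26.0/10) = 398.1
  Stage 4: F_4 = 10^(6.41/10) = 4.375, G_4 = 10^(16.9/10) = 48.98
Friis cascade:
  F = 6.339 + (3.251 − 1)/0.1578 + (3.319 − 1)/0.05297 + (4.375 − 1)/21.09 = 64.55
NF = 10 log₁₀(64.55) = 18.10 dB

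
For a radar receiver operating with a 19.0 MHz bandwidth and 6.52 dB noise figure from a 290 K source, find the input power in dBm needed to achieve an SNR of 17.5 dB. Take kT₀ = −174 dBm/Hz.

−77.2 dBm

Sensitivity = −174 + 10 log₁₀(B) + NF + SNR_min
= −174 + 72.79 + 6.52 + 17.5
= −77.19 dBm → −77.2 dBm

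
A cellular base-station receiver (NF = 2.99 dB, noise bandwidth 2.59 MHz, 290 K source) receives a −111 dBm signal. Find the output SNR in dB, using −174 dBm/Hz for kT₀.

−4.1 dB

Noise floor: N = −174 + 10 log₁₀(B) + NF
10 log₁₀(2.59×10⁶) = 64.13 dB
N = −174 + 64.13 + 2.99 = −106.88 dBm
SNR = P_sig − N = −111 − (−106.88) = −4.12 dB → −4.1 dB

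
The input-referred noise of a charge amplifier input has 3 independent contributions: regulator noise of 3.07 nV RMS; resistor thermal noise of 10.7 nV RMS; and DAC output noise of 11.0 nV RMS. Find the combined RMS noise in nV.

Uncorrelated sources add in power (mean-square): V_tot = √(ΣV_i²)
V_tot = √[(3.07×10⁻⁹)² + (1.07×10⁻⁸)² + (1.10×10⁻⁸)²] = 1.56×10⁻⁸ V = 15.6 nV

15.6 nV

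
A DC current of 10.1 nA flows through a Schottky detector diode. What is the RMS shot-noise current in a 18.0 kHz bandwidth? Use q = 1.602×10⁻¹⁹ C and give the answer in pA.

I_n = √(2qI·B)
2qI·B = 2 × 1.602×10⁻¹⁹ × 1.01×10⁻⁸ × 1.80×10⁴ = 5.82×10⁻²³ A²
I_n = √(5.82×10⁻²³) = 7.63×10⁻¹² A = 7.63 pA

7.63 pA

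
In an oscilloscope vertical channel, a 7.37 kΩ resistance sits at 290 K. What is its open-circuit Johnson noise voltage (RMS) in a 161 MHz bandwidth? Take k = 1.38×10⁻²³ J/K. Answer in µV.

138 µV

V_n = √(4kTRB)
4kTRB = 4 × 1.38×10⁻²³ × 290 × 7.37×10³ × 1.61×10⁸ = 1.90×10⁻⁸ V²
V_n = √(1.90×10⁻⁸) = 1.38×10⁻⁴ V = 138 µV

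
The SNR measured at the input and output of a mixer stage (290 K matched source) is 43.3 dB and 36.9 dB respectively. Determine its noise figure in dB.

NF (dB) = SNR_in(dB) − SNR_out(dB) when the source is at T₀
NF = 43.3 − 36.9 = 6.4 dB

6.4 dB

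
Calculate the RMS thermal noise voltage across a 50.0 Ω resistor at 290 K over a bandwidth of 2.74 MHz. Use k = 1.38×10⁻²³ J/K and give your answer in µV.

V_n = √(4kTRB)
4kTRB = 4 × 1.38×10⁻²³ × 290 × 5.00×10¹ × 2.74×10⁶ = 2.19×10⁻¹² V²
V_n = √(2.19×10⁻¹²) = 1.48×10⁻⁶ V = 1.48 µV

1.48 µV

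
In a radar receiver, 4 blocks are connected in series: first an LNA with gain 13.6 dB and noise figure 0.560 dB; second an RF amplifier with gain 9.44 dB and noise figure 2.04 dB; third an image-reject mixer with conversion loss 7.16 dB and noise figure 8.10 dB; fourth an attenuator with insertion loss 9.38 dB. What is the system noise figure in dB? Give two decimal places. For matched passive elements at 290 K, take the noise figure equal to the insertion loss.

Convert to linear (a loss of L dB is a gain of −L dB): F_i = 10^(NF_i/10), G_i = 10^(G_i,dB/10)
  Stage 1: F_1 = 10^(0.560/10) = 1.138, G_1 = 10^(13.6/10) = 22.91
  Stage 2: F_2 = 10^(2.04/10) = 1.600, G_2 = 10^(9.44/10) = 8.790
  Stage 3: F_3 = 10^(8.10/10) = 6.457, G_3 = 10^(−7.16/10) = 0.1923
  Stage 4: F_4 = 10^(9.38/10) = 8.670, G_4 = 10^(−9.38/10) = 0.1153
Friis cascade:
  F = 1.138 + (1.600 − 1)/22.91 + (6.457 − 1)/201.4 + (8.670 − 1)/38.73 = 1.389
NF = 10 log₁₀(1.389) = 1.43 dB

1.43 dB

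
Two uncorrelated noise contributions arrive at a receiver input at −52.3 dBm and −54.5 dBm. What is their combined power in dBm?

Convert to linear, add, convert back:
P₁ = 5.89×10⁻⁹ W, P₂ = 3.55×10⁻⁹ W
P_tot = 9.44×10⁻⁹ W → 10 log₁₀(P_tot / 10⁻³) = −50.3 dBm

−50.3 dBm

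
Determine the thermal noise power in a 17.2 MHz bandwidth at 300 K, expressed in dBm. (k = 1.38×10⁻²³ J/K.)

P_n = kTB = 1.38×10⁻²³ × 300 × 1.72×10⁷ = 7.12×10⁻¹⁴ W
In dBm: 10 log₁₀(7.12×10⁻¹⁴ / 10⁻³) = −101.5 dBm

−101.5 dBm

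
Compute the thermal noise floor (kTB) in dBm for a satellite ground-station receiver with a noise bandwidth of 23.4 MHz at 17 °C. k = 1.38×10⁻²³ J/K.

T = 17 °C + 273.15 = 290.15 K
P_n = kTB = 1.38×10⁻²³ × 290.15 × 2.34×10⁷ = 9.37×10⁻¹⁴ W
In dBm: 10 log₁₀(9.37×10⁻¹⁴ / 10⁻³) = −100.3 dBm

−100.3 dBm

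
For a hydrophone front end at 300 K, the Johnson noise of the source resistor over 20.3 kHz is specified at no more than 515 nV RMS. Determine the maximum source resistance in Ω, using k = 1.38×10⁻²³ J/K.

Johnson–Nyquist: V_n = √(4kTRB) ⇒ R = V_n² / (4kTB)
4kTB = 4 × 1.38×10⁻²³ × 300 × 2.03×10⁴ = 3.36×10⁻¹⁶
R = (5.15×10⁻⁷)² / 3.36×10⁻¹⁶ = 7.89×10² Ω = 789 Ω

789 Ω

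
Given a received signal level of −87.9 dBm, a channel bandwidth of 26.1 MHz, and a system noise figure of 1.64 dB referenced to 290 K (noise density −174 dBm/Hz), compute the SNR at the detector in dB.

Noise floor: N = −174 + 10 log₁₀(B) + NF
10 log₁₀(2.61×10⁷) = 74.17 dB
N = −174 + 74.17 + 1.64 = −98.19 dBm
SNR = P_sig − N = −87.9 − (−98.19) = 10.29 dB → 10.3 dB

10.3 dB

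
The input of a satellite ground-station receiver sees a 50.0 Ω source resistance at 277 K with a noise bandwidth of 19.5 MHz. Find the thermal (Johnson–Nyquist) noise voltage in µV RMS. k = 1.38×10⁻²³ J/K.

3.86 µV

V_n = √(4kTRB)
4kTRB = 4 × 1.38×10⁻²³ × 277 × 5.00×10¹ × 1.95×10⁷ = 1.49×10⁻¹¹ V²
V_n = √(1.49×10⁻¹¹) = 3.86×10⁻⁶ V = 3.86 µV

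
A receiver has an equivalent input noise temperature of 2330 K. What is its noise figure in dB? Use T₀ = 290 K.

F = 1 + T_e/T₀ = 1 + 2330/290 = 9.03448
NF = 10 log₁₀(9.03448) = 9.56 dB

9.56 dB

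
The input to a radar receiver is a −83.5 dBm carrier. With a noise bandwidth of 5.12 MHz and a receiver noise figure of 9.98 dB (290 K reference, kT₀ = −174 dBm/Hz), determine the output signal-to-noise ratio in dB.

Noise floor: N = −174 + 10 log₁₀(B) + NF
10 log₁₀(5.12×10⁶) = 67.09 dB
N = −174 + 67.09 + 9.98 = −96.93 dBm
SNR = P_sig − N = −83.5 − (−96.93) = 13.43 dB → 13.4 dB

13.4 dB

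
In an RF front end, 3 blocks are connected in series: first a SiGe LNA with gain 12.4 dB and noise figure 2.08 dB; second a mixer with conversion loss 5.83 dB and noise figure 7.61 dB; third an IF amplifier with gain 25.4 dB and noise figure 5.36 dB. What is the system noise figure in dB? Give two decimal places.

3.85 dB

Convert to linear (a loss of L dB is a gain of −L dB): F_i = 10^(NF_i/10), G_i = 10^(G_i,dB/10)
  Stage 1: F_1 = 10^(2.08/10) = 1.614, G_1 = 10^(12.4/10) = 17.38
  Stage 2: F_2 = 10^(7.61/10) = 5.768, G_2 = 10^(−5.83/10) = 0.2612
  Stage 3: F_3 = 10^(5.36/10) = 3.436, G_3 = 10^(25.4/10) = 346.7
Friis cascade:
  F = 1.614 + (5.768 − 1)/17.38 + (3.436 − 1)/4.539 = 2.425
NF = 10 log₁₀(2.425) = 3.85 dB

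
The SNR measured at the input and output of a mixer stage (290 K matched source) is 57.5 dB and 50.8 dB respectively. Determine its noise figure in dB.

6.7 dB

NF (dB) = SNR_in(dB) − SNR_out(dB) when the source is at T₀
NF = 57.5 − 50.8 = 6.7 dB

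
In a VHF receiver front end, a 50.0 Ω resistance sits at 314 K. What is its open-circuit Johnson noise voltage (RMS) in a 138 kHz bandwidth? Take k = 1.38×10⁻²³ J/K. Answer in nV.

V_n = √(4kTRB)
4kTRB = 4 × 1.38×10⁻²³ × 314 × 5.00×10¹ × 1.38×10⁵ = 1.20×10⁻¹³ V²
V_n = √(1.20×10⁻¹³) = 3.46×10⁻⁷ V = 346 nV

346 nV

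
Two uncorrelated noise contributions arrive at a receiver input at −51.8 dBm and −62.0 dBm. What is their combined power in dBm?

Convert to linear, add, convert back:
P₁ = 6.61×10⁻⁹ W, P₂ = 6.31×10⁻¹⁰ W
P_tot = 7.24×10⁻⁹ W → 10 log₁₀(P_tot / 10⁻³) = −51.4 dBm

−51.4 dBm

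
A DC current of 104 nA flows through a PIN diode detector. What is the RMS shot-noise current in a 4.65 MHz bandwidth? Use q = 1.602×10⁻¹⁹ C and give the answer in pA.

I_n = √(2qI·B)
2qI·B = 2 × 1.602×10⁻¹⁹ × 1.04×10⁻⁷ × 4.65×10⁶ = 1.55×10⁻¹⁹ A²
I_n = √(1.55×10⁻¹⁹) = 3.94×10⁻¹⁰ A = 394 pA

394 pA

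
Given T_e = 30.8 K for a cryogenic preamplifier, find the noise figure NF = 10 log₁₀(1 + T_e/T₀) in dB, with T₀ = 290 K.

0.438 dB

F = 1 + T_e/T₀ = 1 + 30.8/290 = 1.10621
NF = 10 log₁₀(1.10621) = 0.438 dB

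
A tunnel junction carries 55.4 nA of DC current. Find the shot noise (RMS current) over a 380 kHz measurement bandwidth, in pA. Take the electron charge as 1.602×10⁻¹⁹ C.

82.1 pA

I_n = √(2qI·B)
2qI·B = 2 × 1.602×10⁻¹⁹ × 5.54×10⁻⁸ × 3.80×10⁵ = 6.75×10⁻²¹ A²
I_n = √(6.75×10⁻²¹) = 8.21×10⁻¹¹ A = 82.1 pA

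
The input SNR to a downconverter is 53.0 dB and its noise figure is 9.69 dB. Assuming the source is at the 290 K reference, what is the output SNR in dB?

43.31 dB

By definition F = SNR_in/SNR_out, so in dB: SNR_out = SNR_in − NF
SNR_out = 53.0 − 9.69 = 43.31 dB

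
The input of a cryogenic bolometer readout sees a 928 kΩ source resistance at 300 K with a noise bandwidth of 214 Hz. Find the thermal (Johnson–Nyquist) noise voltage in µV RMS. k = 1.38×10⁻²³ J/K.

1.81 µV

V_n = √(4kTRB)
4kTRB = 4 × 1.38×10⁻²³ × 300 × 9.28×10⁵ × 2.14×10² = 3.29×10⁻¹² V²
V_n = √(3.29×10⁻¹²) = 1.81×10⁻⁶ V = 1.81 µV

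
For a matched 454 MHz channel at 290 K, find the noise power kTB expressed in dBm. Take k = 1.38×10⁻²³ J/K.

−87.4 dBm

P_n = kTB = 1.38×10⁻²³ × 290 × 4.54×10⁸ = 1.82×10⁻¹² W
In dBm: 10 log₁₀(1.82×10⁻¹² / 10⁻³) = −87.4 dBm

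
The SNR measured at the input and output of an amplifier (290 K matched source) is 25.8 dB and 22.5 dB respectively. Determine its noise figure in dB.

3.3 dB

NF (dB) = SNR_in(dB) − SNR_out(dB) when the source is at T₀
NF = 25.8 − 22.5 = 3.3 dB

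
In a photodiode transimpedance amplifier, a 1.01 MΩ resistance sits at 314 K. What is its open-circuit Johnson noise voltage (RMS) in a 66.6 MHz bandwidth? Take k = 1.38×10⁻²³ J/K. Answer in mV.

1.08 mV

V_n = √(4kTRB)
4kTRB = 4 × 1.38×10⁻²³ × 314 × 1.01×10⁶ × 6.66×10⁷ = 1.17×10⁻⁶ V²
V_n = √(1.17×10⁻⁶) = 1.08×10⁻³ V = 1.08 mV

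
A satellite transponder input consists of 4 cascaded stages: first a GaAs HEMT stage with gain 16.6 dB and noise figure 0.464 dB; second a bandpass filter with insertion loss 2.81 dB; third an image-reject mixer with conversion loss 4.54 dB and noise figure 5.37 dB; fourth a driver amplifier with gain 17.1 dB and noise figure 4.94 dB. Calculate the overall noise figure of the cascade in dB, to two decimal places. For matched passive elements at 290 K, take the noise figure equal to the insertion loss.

Convert to linear (a loss of L dB is a gain of −L dB): F_i = 10^(NF_i/10), G_i = 10^(G_i,dB/10)
  Stage 1: F_1 = 10^(0.464/10) = 1.113, G_1 = 10^(16.6/10) = 45.71
  Stage 2: F_2 = 10^(2.81/10) = 1.910, G_2 = 10^(−2.81/10) = 0.5236
  Stage 3: F_3 = 10^(5.37/10) = 3.443, G_3 = 10^(−4.54/10) = 0.3516
  Stage 4: F_4 = 10^(4.94/10) = 3.119, G_4 = 10^(17.1/10) = 51.29
Friis cascade:
  F = 1.113 + (1.910 − 1)/45.71 + (3.443 − 1)/23.93 + (3.119 − 1)/8.414 = 1.487
NF = 10 log₁₀(1.487) = 1.72 dB

1.72 dB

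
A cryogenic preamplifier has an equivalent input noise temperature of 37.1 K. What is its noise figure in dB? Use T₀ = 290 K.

0.523 dB

F = 1 + T_e/T₀ = 1 + 37.1/290 = 1.12793
NF = 10 log₁₀(1.12793) = 0.523 dB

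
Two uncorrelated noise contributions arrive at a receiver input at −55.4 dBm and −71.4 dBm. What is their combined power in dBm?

Convert to linear, add, convert back:
P₁ = 2.88×10⁻⁹ W, P₂ = 7.24×10⁻¹¹ W
P_tot = 2.96×10⁻⁹ W → 10 log₁₀(P_tot / 10⁻³) = −55.3 dBm

−55.3 dBm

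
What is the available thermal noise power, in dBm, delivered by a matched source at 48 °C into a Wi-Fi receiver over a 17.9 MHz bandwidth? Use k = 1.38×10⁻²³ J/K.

−101.0 dBm

T = 48 °C + 273.15 = 321.15 K
P_n = kTB = 1.38×10⁻²³ × 321.15 × 1.79×10⁷ = 7.93×10⁻¹⁴ W
In dBm: 10 log₁₀(7.93×10⁻¹⁴ / 10⁻³) = −101.0 dBm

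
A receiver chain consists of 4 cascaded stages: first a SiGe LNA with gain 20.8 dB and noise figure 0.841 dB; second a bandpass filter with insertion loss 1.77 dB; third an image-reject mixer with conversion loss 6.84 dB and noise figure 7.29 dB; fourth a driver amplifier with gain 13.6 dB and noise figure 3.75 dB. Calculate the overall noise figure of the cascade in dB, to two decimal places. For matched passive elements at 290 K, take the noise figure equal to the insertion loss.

Convert to linear (a loss of L dB is a gain of −L dB): F_i = 10^(NF_i/10), G_i = 10^(G_i,dB/10)
  Stage 1: F_1 = 10^(0.841/10) = 1.214, G_1 = 10^(20.8/10) = 120.2
  Stage 2: F_2 = 10^(1.77/10) = 1.503, G_2 = 10^(−1.77/10) = 0.6653
  Stage 3: F_3 = 10^(7.29/10) = 5.358, G_3 = 10^(−6.84/10) = 0.2070
  Stage 4: F_4 = 10^(3.75/10) = 2.371, G_4 = 10^(13.6/10) = 22.91
Friis cascade:
  F = 1.214 + (1.503 − 1)/120.2 + (5.358 − 1)/79.98 + (2.371 − 1)/16.56 = 1.355
NF = 10 log₁₀(1.355) = 1.32 dB

1.32 dB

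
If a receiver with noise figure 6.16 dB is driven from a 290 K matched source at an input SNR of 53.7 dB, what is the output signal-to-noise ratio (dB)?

By definition F = SNR_in/SNR_out, so in dB: SNR_out = SNR_in − NF
SNR_out = 53.7 − 6.16 = 47.54 dB

47.54 dB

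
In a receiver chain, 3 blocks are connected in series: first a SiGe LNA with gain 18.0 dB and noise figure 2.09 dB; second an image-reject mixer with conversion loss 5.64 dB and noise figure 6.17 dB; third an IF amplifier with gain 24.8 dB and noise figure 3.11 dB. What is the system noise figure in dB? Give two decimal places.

2.38 dB

Convert to linear (a loss of L dB is a gain of −L dB): F_i = 10^(NF_i/10), G_i = 10^(G_i,dB/10)
  Stage 1: F_1 = 10^(2.09/10) = 1.618, G_1 = 10^(18.0/10) = 63.10
  Stage 2: F_2 = 10^(6.17/10) = 4.140, G_2 = 10^(−5.64/10) = 0.2729
  Stage 3: F_3 = 10^(3.11/10) = 2.046, G_3 = 10^(24.8/10) = 302.0
Friis cascade:
  F = 1.618 + (4.140 − 1)/63.10 + (2.046 − 1)/17.22 = 1.729
NF = 10 log₁₀(1.729) = 2.38 dB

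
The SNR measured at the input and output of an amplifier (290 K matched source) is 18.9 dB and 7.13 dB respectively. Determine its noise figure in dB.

NF (dB) = SNR_in(dB) − SNR_out(dB) when the source is at T₀
NF = 18.9 − 7.13 = 11.77 dB

11.77 dB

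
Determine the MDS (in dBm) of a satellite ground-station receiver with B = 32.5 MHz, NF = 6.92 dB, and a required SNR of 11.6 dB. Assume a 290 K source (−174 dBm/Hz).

−80.4 dBm

Sensitivity = −174 + 10 log₁₀(B) + NF + SNR_min
= −174 + 75.12 + 6.92 + 11.6
= −80.36 dBm → −80.4 dBm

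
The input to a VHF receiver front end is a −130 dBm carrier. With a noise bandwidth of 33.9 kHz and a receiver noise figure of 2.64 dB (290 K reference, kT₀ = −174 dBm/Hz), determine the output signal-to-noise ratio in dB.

−3.9 dB

Noise floor: N = −174 + 10 log₁₀(B) + NF
10 log₁₀(3.39×10⁴) = 45.3 dB
N = −174 + 45.3 + 2.64 = −126.06 dBm
SNR = P_sig − N = −130 − (−126.06) = −3.94 dB → −3.9 dB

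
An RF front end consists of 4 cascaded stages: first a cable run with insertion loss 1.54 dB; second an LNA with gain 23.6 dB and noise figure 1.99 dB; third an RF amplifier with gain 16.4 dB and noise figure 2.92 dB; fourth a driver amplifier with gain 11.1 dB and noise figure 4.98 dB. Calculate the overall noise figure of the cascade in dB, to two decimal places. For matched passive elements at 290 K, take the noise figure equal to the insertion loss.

Convert to linear (a loss of L dB is a gain of −L dB): F_i = 10^(NF_i/10), G_i = 10^(G_i,dB/10)
  Stage 1: F_1 = 10^(1.54/10) = 1.426, G_1 = 10^(−1.54/10) = 0.7015
  Stage 2: F_2 = 10^(1.99/10) = 1.581, G_2 = 10^(23.6/10) = 229.1
  Stage 3: F_3 = 10^(2.92/10) = 1.959, G_3 = 10^(16.4/10) = 43.65
  Stage 4: F_4 = 10^(4.98/10) = 3.148, G_4 = 10^(11.1/10) = 12.88
Friis cascade:
  F = 1.426 + (1.581 − 1)/0.7015 + (1.959 − 1)/160.7 + (3.148 − 1)/7015 = 2.261
NF = 10 log₁₀(2.261) = 3.54 dB

3.54 dB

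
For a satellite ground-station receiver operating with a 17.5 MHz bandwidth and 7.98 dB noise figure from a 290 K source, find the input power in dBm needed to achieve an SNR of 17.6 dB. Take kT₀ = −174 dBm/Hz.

Sensitivity = −174 + 10 log₁₀(B) + NF + SNR_min
= −174 + 72.43 + 7.98 + 17.6
= −75.99 dBm → −76.0 dBm

−76.0 dBm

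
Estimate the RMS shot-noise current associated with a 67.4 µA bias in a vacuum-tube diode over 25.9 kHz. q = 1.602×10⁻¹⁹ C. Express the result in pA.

I_n = √(2qI·B)
2qI·B = 2 × 1.602×10⁻¹⁹ × 6.74×10⁻⁵ × 2.59×10⁴ = 5.59×10⁻¹⁹ A²
I_n = √(5.59×10⁻¹⁹) = 7.48×10⁻¹⁰ A = 748 pA

748 pA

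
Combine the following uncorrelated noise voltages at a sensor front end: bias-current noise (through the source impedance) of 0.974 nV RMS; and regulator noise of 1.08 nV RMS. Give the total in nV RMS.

1.45 nV

Uncorrelated sources add in power (mean-square): V_tot = √(ΣV_i²)
V_tot = √[(9.74×10⁻¹⁰)² + (1.08×10⁻⁹)²] = 1.45×10⁻⁹ V = 1.45 nV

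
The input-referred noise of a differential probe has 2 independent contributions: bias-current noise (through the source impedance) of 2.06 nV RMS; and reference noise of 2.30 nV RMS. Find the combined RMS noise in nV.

3.09 nV

Uncorrelated sources add in power (mean-square): V_tot = √(ΣV_i²)
V_tot = √[(2.06×10⁻⁹)² + (2.30×10⁻⁹)²] = 3.09×10⁻⁹ V = 3.09 nV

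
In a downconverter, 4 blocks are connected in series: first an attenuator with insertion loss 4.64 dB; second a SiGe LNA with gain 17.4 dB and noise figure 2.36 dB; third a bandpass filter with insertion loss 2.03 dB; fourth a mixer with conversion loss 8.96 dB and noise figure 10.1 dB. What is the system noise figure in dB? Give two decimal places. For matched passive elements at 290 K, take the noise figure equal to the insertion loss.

7.65 dB

Convert to linear (a loss of L dB is a gain of −L dB): F_i = 10^(NF_i/10), G_i = 10^(G_i,dB/10)
  Stage 1: F_1 = 10^(4.64/10) = 2.911, G_1 = 10^(−4.64/10) = 0.3436
  Stage 2: F_2 = 10^(2.36/10) = 1.722, G_2 = 10^(17.4/10) = 54.95
  Stage 3: F_3 = 10^(2.03/10) = 1.596, G_3 = 10^(−2.03/10) = 0.6266
  Stage 4: F_4 = 10^(10.1/10) = 10.23, G_4 = 10^(−8.96/10) = 0.1271
Friis cascade:
  F = 2.911 + (1.722 − 1)/0.3436 + (1.596 − 1)/18.88 + (10.23 − 1)/11.83 = 5.824
NF = 10 log₁₀(5.824) = 7.65 dB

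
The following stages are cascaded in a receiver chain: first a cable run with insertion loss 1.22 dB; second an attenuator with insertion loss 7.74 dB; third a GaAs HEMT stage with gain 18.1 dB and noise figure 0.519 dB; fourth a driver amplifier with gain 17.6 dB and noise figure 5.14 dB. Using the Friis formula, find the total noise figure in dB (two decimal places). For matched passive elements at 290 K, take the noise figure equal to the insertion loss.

Convert to linear (a loss of L dB is a gain of −L dB): F_i = 10^(NF_i/10), G_i = 10^(G_i,dB/10)
  Stage 1: F_1 = 10^(1.22/10) = 1.324, G_1 = 10^(−1.22/10) = 0.7551
  Stage 2: F_2 = 10^(7.74/10) = 5.943, G_2 = 10^(−7.74/10) = 0.1683
  Stage 3: F_3 = 10^(0.519/10) = 1.127, G_3 = 10^(18.1/10) = 64.57
  Stage 4: F_4 = 10^(5.14/10) = 3.266, G_4 = 10^(17.6/10) = 57.54
Friis cascade:
  F = 1.324 + (5.943 − 1)/0.7551 + (1.127 − 1)/0.1271 + (3.266 − 1)/8.204 = 9.146
NF = 10 log₁₀(9.146) = 9.61 dB

9.61 dB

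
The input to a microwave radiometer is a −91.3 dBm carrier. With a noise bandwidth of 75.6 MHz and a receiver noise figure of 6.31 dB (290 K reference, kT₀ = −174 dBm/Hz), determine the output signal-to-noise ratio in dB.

−2.4 dB

Noise floor: N = −174 + 10 log₁₀(B) + NF
10 log₁₀(7.56×10⁷) = 78.79 dB
N = −174 + 78.79 + 6.31 = −88.90 dBm
SNR = P_sig − N = −91.3 − (−88.90) = −2.40 dB → −2.4 dB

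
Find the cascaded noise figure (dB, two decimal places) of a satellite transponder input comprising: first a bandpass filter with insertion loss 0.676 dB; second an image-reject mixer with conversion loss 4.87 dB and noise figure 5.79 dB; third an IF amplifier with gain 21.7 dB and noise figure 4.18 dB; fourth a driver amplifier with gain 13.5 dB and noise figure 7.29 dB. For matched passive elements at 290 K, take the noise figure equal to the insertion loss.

10.15 dB

Convert to linear (a loss of L dB is a gain of −L dB): F_i = 10^(NF_i/10), G_i = 10^(G_i,dB/10)
  Stage 1: F_1 = 10^(0.676/10) = 1.168, G_1 = 10^(−0.676/10) = 0.8559
  Stage 2: F_2 = 10^(5.79/10) = 3.793, G_2 = 10^(−4.87/10) = 0.3258
  Stage 3: F_3 = 10^(4.18/10) = 2.618, G_3 = 10^(21.7/10) = 147.9
  Stage 4: F_4 = 10^(7.29/10) = 5.358, G_4 = 10^(13.5/10) = 22.39
Friis cascade:
  F = 1.168 + (3.793 − 1)/0.8559 + (2.618 − 1)/0.2789 + (5.358 − 1)/41.25 = 10.34
NF = 10 log₁₀(10.34) = 10.15 dB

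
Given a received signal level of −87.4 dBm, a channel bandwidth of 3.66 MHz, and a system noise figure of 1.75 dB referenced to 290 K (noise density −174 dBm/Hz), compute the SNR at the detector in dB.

Noise floor: N = −174 + 10 log₁₀(B) + NF
10 log₁₀(3.66×10⁶) = 65.63 dB
N = −174 + 65.63 + 1.75 = −106.62 dBm
SNR = P_sig − N = −87.4 − (−106.62) = 19.22 dB → 19.2 dB

19.2 dB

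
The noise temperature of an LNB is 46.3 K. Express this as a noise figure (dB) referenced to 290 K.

0.643 dB

F = 1 + T_e/T₀ = 1 + 46.3/290 = 1.15966
NF = 10 log₁₀(1.15966) = 0.643 dB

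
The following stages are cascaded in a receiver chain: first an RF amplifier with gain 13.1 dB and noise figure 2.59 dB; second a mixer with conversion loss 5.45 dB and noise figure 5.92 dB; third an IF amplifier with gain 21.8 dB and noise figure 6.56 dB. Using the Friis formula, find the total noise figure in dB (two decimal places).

4.09 dB

Convert to linear (a loss of L dB is a gain of −L dB): F_i = 10^(NF_i/10), G_i = 10^(G_i,dB/10)
  Stage 1: F_1 = 10^(2.59/10) = 1.816, G_1 = 10^(13.1/10) = 20.42
  Stage 2: F_2 = 10^(5.92/10) = 3.908, G_2 = 10^(−5.45/10) = 0.2851
  Stage 3: F_3 = 10^(6.56/10) = 4.529, G_3 = 10^(21.8/10) = 151.4
Friis cascade:
  F = 1.816 + (3.908 − 1)/20.42 + (4.529 − 1)/5.821 = 2.564
NF = 10 log₁₀(2.564) = 4.09 dB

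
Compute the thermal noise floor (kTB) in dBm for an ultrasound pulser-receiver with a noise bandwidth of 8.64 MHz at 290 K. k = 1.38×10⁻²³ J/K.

−104.6 dBm

P_n = kTB = 1.38×10⁻²³ × 290 × 8.64×10⁶ = 3.46×10⁻¹⁴ W
In dBm: 10 log₁₀(3.46×10⁻¹⁴ / 10⁻³) = −104.6 dBm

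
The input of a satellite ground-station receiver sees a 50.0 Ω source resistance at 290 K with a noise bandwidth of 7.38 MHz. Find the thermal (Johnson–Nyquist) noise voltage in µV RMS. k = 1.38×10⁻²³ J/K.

2.43 µV

V_n = √(4kTRB)
4kTRB = 4 × 1.38×10⁻²³ × 290 × 5.00×10¹ × 7.38×10⁶ = 5.91×10⁻¹² V²
V_n = √(5.91×10⁻¹²) = 2.43×10⁻⁶ V = 2.43 µV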